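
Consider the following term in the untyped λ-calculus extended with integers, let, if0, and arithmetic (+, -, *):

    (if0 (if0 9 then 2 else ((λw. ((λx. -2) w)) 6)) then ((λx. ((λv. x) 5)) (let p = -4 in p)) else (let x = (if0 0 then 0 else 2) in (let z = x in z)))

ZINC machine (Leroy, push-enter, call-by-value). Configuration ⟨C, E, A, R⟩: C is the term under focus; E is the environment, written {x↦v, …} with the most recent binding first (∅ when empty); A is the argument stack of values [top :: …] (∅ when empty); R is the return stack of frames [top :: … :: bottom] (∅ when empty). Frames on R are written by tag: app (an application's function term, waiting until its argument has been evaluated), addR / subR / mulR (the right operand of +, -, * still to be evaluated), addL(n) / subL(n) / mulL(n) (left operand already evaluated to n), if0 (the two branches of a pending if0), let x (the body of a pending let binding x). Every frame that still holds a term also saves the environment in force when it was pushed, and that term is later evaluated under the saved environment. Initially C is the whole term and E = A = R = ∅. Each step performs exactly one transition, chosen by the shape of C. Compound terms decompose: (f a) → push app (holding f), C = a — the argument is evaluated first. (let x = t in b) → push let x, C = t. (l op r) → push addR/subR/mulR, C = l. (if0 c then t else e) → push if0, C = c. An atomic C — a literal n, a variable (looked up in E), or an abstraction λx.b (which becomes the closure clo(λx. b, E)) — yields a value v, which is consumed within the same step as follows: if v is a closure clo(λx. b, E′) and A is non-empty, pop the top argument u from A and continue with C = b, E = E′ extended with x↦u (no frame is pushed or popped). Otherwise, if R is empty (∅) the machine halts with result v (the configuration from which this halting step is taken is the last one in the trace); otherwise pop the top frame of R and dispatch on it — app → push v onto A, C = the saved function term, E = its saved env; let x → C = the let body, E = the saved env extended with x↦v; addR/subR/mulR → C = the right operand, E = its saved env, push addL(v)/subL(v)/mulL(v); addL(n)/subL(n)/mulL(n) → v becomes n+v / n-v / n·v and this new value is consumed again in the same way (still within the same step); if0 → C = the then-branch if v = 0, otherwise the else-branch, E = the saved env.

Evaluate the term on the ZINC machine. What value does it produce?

0. <C=(if0 (if0 9 then 2 else ((λw. ((λx. -2) w)) 6)) then ((λx. ((λv. x) 5)) (let p = -4 in p)) else (let x = (if0 0 then 0 else 2) in (let z = x in z))), E=∅, A=∅, R=∅>
1. <C=(if0 9 then 2 else ((λw. ((λx. -2) w)) 6)), E=∅, A=∅, R=[if0]>
2. <C=9, E=∅, A=∅, R=[if0 :: if0]>
3. <C=((λw. ((λx. -2) w)) 6), E=∅, A=∅, R=[if0]>
4. <C=6, E=∅, A=∅, R=[app :: if0]>
5. <C=(λw. ((λx. -2) w)), E=∅, A=[6], R=[if0]>
6. <C=((λx. -2) w), E={w↦6}, A=∅, R=[if0]>
7. <C=w, E={w↦6}, A=∅, R=[app :: if0]>
8. <C=(λx. -2), E={w↦6}, A=[6], R=[if0]>
9. <C=-2, E={x↦6, w↦6}, A=∅, R=[if0]>
10. <C=(let x = (if0 0 then 0 else 2) in (let z = x in z)), E=∅, A=∅, R=∅>
11. <C=(if0 0 then 0 else 2), E=∅, A=∅, R=[let x]>
12. <C=0, E=∅, A=∅, R=[if0 :: let x]>
13. <C=0, E=∅, A=∅, R=[let x]>
14. <C=(let z = x in z), E={x↦0}, A=∅, R=∅>
15. <C=x, E={x↦0}, A=∅, R=[let z]>
16. <C=z, E={z↦0, x↦0}, A=∅, R=∅>
→ final value 0

Answer: 0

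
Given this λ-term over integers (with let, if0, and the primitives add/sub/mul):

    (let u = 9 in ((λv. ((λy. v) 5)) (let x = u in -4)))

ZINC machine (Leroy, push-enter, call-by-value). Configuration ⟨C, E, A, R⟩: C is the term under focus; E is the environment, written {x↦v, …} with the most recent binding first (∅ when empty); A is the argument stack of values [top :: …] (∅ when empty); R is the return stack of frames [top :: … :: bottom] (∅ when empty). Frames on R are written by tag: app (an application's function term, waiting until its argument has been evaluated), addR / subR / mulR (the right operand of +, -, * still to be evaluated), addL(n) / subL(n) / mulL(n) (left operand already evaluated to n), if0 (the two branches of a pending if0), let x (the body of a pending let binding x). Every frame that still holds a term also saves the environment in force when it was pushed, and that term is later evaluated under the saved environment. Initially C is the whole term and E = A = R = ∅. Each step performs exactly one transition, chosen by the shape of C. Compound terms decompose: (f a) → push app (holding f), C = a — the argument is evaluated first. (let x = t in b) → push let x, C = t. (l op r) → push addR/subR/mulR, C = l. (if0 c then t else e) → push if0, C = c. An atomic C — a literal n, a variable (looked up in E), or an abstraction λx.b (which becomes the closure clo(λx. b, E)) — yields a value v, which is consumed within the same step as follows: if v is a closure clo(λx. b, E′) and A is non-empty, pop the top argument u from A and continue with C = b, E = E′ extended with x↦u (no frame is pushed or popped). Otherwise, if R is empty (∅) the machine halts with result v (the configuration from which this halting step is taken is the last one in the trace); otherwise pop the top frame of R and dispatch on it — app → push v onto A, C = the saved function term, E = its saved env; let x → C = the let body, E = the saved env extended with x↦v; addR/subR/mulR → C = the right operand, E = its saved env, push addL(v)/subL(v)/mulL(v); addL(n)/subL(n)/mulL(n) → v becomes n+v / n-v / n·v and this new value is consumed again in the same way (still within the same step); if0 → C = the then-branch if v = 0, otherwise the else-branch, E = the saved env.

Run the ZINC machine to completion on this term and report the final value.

t=0: ⟨C=(let u = 9 in ((λv. ((λy. v) 5)) (let x = u in -4))); E=∅; A=∅; R=∅⟩
t=1: ⟨C=9; E=∅; A=∅; R=[let u]⟩
t=2: ⟨C=((λv. ((λy. v) 5)) (let x = u in -4)); E={u↦9}; A=∅; R=∅⟩
t=3: ⟨C=(let x = u in -4); E={u↦9}; A=∅; R=[app]⟩
t=4: ⟨C=u; E={u↦9}; A=∅; R=[let x :: app]⟩
t=5: ⟨C=-4; E={x↦9, u↦9}; A=∅; R=[app]⟩
t=6: ⟨C=(λv. ((λy. v) 5)); E={u↦9}; A=[-4]; R=∅⟩
t=7: ⟨C=((λy. v) 5); E={v↦-4, u↦9}; A=∅; R=∅⟩
t=8: ⟨C=5; E={v↦-4, u↦9}; A=∅; R=[app]⟩
t=9: ⟨C=(λy. v); E={v↦-4, u↦9}; A=[5]; R=∅⟩
t=10: ⟨C=v; E={y↦5, v↦-4, u↦9}; A=∅; R=∅⟩
→ final value -4

Answer: -4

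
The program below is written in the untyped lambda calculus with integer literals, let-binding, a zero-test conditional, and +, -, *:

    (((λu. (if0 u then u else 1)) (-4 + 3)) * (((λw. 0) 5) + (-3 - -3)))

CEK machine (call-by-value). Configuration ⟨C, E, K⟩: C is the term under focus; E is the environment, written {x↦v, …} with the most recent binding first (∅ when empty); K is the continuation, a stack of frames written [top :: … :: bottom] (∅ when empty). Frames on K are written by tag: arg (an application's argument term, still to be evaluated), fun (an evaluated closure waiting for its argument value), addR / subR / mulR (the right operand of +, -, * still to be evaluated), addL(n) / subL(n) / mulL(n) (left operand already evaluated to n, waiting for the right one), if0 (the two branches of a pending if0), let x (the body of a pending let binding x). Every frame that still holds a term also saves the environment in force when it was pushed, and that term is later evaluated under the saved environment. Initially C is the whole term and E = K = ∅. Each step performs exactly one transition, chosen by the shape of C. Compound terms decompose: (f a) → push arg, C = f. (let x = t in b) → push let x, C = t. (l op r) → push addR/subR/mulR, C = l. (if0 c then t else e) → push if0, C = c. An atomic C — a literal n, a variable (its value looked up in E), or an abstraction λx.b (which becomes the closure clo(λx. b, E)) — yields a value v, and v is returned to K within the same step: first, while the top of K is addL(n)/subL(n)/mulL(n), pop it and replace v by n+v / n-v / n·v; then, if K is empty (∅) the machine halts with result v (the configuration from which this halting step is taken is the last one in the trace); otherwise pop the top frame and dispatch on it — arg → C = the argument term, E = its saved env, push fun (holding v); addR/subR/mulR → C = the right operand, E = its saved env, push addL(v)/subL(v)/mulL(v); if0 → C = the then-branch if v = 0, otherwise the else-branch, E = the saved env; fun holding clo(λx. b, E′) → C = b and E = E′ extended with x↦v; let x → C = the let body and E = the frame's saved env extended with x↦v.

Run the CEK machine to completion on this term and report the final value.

step 0: <C=(((λu. (if0 u then u else 1)) (-4 + 3)) * (((λw. 0) 5) + (-3 - -3))), E=∅, K=∅>
step 1: <C=((λu. (if0 u then u else 1)) (-4 + 3)), E=∅, K=[mulR]>
step 2: <C=(λu. (if0 u then u else 1)), E=∅, K=[arg :: mulR]>
step 3: <C=(-4 + 3), E=∅, K=[fun :: mulR]>
step 4: <C=-4, E=∅, K=[addR :: fun :: mulR]>
step 5: <C=3, E=∅, K=[addL(-4) :: fun :: mulR]>
step 6: <C=(if0 u then u else 1), E={u↦-1}, K=[mulR]>
step 7: <C=u, E={u↦-1}, K=[if0 :: mulR]>
step 8: <C=1, E={u↦-1}, K=[mulR]>
step 9: <C=(((λw. 0) 5) + (-3 - -3)), E=∅, K=[mulL(1)]>
step 10: <C=((λw. 0) 5), E=∅, K=[addR :: mulL(1)]>
step 11: <C=(λw. 0), E=∅, K=[arg :: addR :: mulL(1)]>
step 12: <C=5, E=∅, K=[fun :: addR :: mulL(1)]>
step 13: <C=0, E={w↦5}, K=[addR :: mulL(1)]>
step 14: <C=(-3 - -3), E=∅, K=[addL(0) :: mulL(1)]>
step 15: <C=-3, E=∅, K=[subR :: addL(0) :: mulL(1)]>
step 16: <C=-3, E=∅, K=[subL(-3) :: addL(0) :: mulL(1)]>
→ final value 0

Answer: 0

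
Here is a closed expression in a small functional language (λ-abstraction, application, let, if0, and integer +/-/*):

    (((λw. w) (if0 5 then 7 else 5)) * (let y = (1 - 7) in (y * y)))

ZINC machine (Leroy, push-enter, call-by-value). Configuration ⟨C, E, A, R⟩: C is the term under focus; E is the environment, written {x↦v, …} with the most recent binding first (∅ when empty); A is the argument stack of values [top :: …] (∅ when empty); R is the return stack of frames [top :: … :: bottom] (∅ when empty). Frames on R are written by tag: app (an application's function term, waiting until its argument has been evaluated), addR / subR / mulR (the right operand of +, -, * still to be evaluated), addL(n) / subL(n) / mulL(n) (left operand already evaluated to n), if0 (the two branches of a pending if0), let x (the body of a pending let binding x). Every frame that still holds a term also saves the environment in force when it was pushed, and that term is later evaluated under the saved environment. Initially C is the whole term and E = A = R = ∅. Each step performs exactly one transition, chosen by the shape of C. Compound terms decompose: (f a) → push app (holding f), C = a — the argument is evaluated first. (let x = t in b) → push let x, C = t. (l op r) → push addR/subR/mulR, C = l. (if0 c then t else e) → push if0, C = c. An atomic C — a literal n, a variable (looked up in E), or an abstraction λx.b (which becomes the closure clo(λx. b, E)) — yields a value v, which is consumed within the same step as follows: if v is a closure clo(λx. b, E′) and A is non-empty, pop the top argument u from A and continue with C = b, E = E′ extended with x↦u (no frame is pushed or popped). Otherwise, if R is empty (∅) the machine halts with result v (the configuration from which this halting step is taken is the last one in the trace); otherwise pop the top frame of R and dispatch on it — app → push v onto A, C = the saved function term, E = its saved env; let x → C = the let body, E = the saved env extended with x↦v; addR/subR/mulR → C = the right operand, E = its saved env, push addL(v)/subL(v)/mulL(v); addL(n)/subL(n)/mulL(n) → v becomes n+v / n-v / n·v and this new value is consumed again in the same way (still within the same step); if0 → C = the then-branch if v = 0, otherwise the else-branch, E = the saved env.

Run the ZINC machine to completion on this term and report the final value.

Answer: 180

Machine steps:
step 0: ⟨C=(((λw. w) (if0 5 then 7 else 5)) * (let y = (1 - 7) in (y * y))); E=∅; A=∅; R=∅⟩
step 1: ⟨C=((λw. w) (if0 5 then 7 else 5)); E=∅; A=∅; R=[mulR]⟩
step 2: ⟨C=(if0 5 then 7 else 5); E=∅; A=∅; R=[app :: mulR]⟩
step 3: ⟨C=5; E=∅; A=∅; R=[if0 :: app :: mulR]⟩
step 4: ⟨C=5; E=∅; A=∅; R=[app :: mulR]⟩
step 5: ⟨C=(λw. w); E=∅; A=[5]; R=[mulR]⟩
step 6: ⟨C=w; E={w↦5}; A=∅; R=[mulR]⟩
step 7: ⟨C=(let y = (1 - 7) in (y * y)); E=∅; A=∅; R=[mulL(5)]⟩
step 8: ⟨C=(1 - 7); E=∅; A=∅; R=[let y :: mulL(5)]⟩
step 9: ⟨C=1; E=∅; A=∅; R=[subR :: let y :: mulL(5)]⟩
step 10: ⟨C=7; E=∅; A=∅; R=[subL(1) :: let y :: mulL(5)]⟩
step 11: ⟨C=(y * y); E={y↦-6}; A=∅; R=[mulL(5)]⟩
step 12: ⟨C=y; E={y↦-6}; A=∅; R=[mulR :: mulL(5)]⟩
step 13: ⟨C=y; E={y↦-6}; A=∅; R=[mulL(-6) :: mulL(5)]⟩
→ final value 180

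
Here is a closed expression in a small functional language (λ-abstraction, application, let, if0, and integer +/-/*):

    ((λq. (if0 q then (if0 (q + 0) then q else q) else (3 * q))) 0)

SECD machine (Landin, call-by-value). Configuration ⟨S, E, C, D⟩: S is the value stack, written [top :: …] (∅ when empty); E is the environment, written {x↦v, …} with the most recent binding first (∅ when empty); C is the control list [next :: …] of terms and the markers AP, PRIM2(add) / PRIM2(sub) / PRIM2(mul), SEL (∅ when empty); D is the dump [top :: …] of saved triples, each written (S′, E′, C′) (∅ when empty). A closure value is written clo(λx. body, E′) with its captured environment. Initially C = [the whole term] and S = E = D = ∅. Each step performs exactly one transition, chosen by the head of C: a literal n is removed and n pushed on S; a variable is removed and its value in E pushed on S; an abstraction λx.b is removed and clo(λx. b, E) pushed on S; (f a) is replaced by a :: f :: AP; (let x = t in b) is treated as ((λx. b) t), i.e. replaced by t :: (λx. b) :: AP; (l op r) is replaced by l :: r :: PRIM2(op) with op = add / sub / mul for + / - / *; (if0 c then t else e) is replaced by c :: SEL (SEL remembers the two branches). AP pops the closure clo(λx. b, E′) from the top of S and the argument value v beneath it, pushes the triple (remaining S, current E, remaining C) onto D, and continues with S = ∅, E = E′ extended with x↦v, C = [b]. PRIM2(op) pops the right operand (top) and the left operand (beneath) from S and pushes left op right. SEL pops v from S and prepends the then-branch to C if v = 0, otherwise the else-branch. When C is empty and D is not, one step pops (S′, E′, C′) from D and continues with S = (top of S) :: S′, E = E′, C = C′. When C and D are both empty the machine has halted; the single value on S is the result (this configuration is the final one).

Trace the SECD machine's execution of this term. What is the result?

Answer: 0

Execution trace:
t=0: <S=∅, E=∅, C=[((λq. (if0 q then (if0 (q + 0) then q else q) else (3 * q))) 0)], D=∅>
t=1: <S=∅, E=∅, C=[0 :: (λq. (if0 q then (if0 (q + 0) then q else q) else (3 * q))) :: AP], D=∅>
t=2: <S=[0], E=∅, C=[(λq. (if0 q then (if0 (q + 0) then q else q) else (3 * q))) :: AP], D=∅>
t=3: <S=[clo(λq. (if0 q then (if0 (q + 0) then q else q) else (3 * q)), ∅) :: 0], E=∅, C=[AP], D=∅>
t=4: <S=∅, E={q↦0}, C=[(if0 q then (if0 (q + 0) then q else q) else (3 * q))], D=[(∅, ∅, ∅)]>
t=5: <S=∅, E={q↦0}, C=[q :: SEL], D=[(∅, ∅, ∅)]>
t=6: <S=[0], E={q↦0}, C=[SEL], D=[(∅, ∅, ∅)]>
t=7: <S=∅, E={q↦0}, C=[(if0 (q + 0) then q else q)], D=[(∅, ∅, ∅)]>
t=8: <S=∅, E={q↦0}, C=[(q + 0) :: SEL], D=[(∅, ∅, ∅)]>
t=9: <S=∅, E={q↦0}, C=[q :: 0 :: PRIM2(add) :: SEL], D=[(∅, ∅, ∅)]>
t=10: <S=[0], E={q↦0}, C=[0 :: PRIM2(add) :: SEL], D=[(∅, ∅, ∅)]>
t=11: <S=[0 :: 0], E={q↦0}, C=[PRIM2(add) :: SEL], D=[(∅, ∅, ∅)]>
t=12: <S=[0], E={q↦0}, C=[SEL], D=[(∅, ∅, ∅)]>
t=13: <S=∅, E={q↦0}, C=[q], D=[(∅, ∅, ∅)]>
t=14: <S=[0], E={q↦0}, C=∅, D=[(∅, ∅, ∅)]>
t=15: <S=[0], E=∅, C=∅, D=∅>
→ final value 0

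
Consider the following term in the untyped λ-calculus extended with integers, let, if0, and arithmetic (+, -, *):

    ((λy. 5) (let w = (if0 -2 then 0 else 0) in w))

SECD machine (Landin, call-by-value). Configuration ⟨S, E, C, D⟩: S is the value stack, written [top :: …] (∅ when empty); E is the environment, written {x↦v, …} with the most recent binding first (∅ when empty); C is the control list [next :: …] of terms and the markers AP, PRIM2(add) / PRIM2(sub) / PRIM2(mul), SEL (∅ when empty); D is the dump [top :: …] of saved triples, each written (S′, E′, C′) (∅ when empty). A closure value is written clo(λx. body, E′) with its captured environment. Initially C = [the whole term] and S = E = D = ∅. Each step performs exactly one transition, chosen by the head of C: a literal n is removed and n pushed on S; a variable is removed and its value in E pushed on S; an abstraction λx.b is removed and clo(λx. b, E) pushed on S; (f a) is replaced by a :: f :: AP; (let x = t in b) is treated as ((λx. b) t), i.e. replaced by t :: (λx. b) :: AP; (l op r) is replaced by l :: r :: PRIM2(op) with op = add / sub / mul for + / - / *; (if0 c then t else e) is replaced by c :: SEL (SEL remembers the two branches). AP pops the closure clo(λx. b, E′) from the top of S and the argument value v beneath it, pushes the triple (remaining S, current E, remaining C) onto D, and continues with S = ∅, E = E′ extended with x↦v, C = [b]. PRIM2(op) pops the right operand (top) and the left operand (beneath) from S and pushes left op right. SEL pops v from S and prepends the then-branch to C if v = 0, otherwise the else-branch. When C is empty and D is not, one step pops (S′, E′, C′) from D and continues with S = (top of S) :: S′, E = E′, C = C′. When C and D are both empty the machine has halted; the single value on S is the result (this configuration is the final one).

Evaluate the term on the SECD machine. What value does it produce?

[0] [S=∅ | E=∅ | C=[((λy. 5) (let w = (if0 -2 then 0 else 0) in w))] | D=∅]
[1] [S=∅ | E=∅ | C=[(let w = (if0 -2 then 0 else 0) in w) :: (λy. 5) :: AP] | D=∅]
[2] [S=∅ | E=∅ | C=[(if0 -2 then 0 else 0) :: (λw. w) :: AP :: (λy. 5) :: AP] | D=∅]
[3] [S=∅ | E=∅ | C=[-2 :: SEL :: (λw. w) :: AP :: (λy. 5) :: AP] | D=∅]
[4] [S=[-2] | E=∅ | C=[SEL :: (λw. w) :: AP :: (λy. 5) :: AP] | D=∅]
[5] [S=∅ | E=∅ | C=[0 :: (λw. w) :: AP :: (λy. 5) :: AP] | D=∅]
[6] [S=[0] | E=∅ | C=[(λw. w) :: AP :: (λy. 5) :: AP] | D=∅]
[7] [S=[clo(λw. w, ∅) :: 0] | E=∅ | C=[AP :: (λy. 5) :: AP] | D=∅]
[8] [S=∅ | E={w↦0} | C=[w] | D=[(∅, ∅, [(λy. 5) :: AP])]]
[9] [S=[0] | E={w↦0} | C=∅ | D=[(∅, ∅, [(λy. 5) :: AP])]]
[10] [S=[0] | E=∅ | C=[(λy. 5) :: AP] | D=∅]
[11] [S=[clo(λy. 5, ∅) :: 0] | E=∅ | C=[AP] | D=∅]
[12] [S=∅ | E={y↦0} | C=[5] | D=[(∅, ∅, ∅)]]
[13] [S=[5] | E={y↦0} | C=∅ | D=[(∅, ∅, ∅)]]
[14] [S=[5] | E=∅ | C=∅ | D=∅]
→ final value 5

Answer: 5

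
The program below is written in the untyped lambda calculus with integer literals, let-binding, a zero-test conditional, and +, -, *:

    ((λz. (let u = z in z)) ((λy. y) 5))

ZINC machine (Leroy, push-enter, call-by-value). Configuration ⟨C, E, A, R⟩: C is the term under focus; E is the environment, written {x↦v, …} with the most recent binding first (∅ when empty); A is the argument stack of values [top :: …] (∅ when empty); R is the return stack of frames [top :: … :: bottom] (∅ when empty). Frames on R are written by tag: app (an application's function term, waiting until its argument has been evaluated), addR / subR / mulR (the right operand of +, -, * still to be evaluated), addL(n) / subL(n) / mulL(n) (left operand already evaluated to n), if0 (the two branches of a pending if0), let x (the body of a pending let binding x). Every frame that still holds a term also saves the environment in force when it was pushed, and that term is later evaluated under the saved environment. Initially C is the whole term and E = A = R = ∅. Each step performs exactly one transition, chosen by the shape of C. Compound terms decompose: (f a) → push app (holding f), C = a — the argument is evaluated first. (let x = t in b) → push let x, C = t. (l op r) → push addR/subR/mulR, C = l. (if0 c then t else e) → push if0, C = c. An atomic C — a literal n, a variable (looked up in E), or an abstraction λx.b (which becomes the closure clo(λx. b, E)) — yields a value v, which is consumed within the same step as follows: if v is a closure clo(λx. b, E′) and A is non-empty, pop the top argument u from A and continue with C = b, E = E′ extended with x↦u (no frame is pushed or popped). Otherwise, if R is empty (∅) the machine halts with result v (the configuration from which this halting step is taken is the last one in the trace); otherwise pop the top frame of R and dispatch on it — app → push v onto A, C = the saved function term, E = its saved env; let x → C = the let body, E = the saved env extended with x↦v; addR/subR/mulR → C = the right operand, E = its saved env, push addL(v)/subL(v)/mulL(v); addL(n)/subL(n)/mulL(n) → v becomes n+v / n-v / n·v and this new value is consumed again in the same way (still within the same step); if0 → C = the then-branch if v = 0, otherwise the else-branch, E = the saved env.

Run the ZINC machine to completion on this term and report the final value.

0. <C=((λz. (let u = z in z)) ((λy. y) 5)), E=∅, A=∅, R=∅>
1. <C=((λy. y) 5), E=∅, A=∅, R=[app]>
2. <C=5, E=∅, A=∅, R=[app :: app]>
3. <C=(λy. y), E=∅, A=[5], R=[app]>
4. <C=y, E={y↦5}, A=∅, R=[app]>
5. <C=(λz. (let u = z in z)), E=∅, A=[5], R=∅>
6. <C=(let u = z in z), E={z↦5}, A=∅, R=∅>
7. <C=z, E={z↦5}, A=∅, R=[let u]>
8. <C=z, E={u↦5, z↦5}, A=∅, R=∅>
→ final value 5

Answer: 5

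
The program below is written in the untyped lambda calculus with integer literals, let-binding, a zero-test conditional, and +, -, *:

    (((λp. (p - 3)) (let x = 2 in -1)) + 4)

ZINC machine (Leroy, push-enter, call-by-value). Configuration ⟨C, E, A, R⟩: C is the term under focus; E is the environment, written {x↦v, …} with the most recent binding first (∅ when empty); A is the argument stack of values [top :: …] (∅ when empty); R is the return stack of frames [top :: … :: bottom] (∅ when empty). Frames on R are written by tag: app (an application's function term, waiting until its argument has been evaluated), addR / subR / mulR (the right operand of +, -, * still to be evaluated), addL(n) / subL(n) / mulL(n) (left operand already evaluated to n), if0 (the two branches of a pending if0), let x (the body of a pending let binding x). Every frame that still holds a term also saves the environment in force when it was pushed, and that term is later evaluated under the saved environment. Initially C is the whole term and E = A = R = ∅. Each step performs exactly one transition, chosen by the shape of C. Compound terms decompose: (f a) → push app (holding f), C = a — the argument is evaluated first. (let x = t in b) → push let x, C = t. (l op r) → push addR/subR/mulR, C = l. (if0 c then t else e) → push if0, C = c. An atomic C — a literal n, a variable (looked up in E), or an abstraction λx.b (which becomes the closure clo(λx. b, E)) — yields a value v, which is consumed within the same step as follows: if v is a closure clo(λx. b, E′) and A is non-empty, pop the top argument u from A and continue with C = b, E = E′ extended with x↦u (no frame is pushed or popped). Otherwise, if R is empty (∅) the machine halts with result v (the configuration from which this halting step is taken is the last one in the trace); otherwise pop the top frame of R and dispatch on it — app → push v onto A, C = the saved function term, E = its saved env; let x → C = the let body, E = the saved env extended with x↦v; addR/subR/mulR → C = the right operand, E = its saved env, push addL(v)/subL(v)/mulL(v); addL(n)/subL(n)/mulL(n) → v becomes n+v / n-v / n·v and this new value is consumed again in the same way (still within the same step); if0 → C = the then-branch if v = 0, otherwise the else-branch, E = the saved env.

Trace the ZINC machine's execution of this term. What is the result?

t=0: ⟨C=(((λp. (p - 3)) (let x = 2 in -1)) + 4); E=∅; A=∅; R=∅⟩
t=1: ⟨C=((λp. (p - 3)) (let x = 2 in -1)); E=∅; A=∅; R=[addR]⟩
t=2: ⟨C=(let x = 2 in -1); E=∅; A=∅; R=[app :: addR]⟩
t=3: ⟨C=2; E=∅; A=∅; R=[let x :: app :: addR]⟩
t=4: ⟨C=-1; E={x↦2}; A=∅; R=[app :: addR]⟩
t=5: ⟨C=(λp. (p - 3)); E=∅; A=[-1]; R=[addR]⟩
t=6: ⟨C=(p - 3); E={p↦-1}; A=∅; R=[addR]⟩
t=7: ⟨C=p; E={p↦-1}; A=∅; R=[subR :: addR]⟩
t=8: ⟨C=3; E={p↦-1}; A=∅; R=[subL(-1) :: addR]⟩
t=9: ⟨C=4; E=∅; A=∅; R=[addL(-4)]⟩
→ final value 0

Answer: 0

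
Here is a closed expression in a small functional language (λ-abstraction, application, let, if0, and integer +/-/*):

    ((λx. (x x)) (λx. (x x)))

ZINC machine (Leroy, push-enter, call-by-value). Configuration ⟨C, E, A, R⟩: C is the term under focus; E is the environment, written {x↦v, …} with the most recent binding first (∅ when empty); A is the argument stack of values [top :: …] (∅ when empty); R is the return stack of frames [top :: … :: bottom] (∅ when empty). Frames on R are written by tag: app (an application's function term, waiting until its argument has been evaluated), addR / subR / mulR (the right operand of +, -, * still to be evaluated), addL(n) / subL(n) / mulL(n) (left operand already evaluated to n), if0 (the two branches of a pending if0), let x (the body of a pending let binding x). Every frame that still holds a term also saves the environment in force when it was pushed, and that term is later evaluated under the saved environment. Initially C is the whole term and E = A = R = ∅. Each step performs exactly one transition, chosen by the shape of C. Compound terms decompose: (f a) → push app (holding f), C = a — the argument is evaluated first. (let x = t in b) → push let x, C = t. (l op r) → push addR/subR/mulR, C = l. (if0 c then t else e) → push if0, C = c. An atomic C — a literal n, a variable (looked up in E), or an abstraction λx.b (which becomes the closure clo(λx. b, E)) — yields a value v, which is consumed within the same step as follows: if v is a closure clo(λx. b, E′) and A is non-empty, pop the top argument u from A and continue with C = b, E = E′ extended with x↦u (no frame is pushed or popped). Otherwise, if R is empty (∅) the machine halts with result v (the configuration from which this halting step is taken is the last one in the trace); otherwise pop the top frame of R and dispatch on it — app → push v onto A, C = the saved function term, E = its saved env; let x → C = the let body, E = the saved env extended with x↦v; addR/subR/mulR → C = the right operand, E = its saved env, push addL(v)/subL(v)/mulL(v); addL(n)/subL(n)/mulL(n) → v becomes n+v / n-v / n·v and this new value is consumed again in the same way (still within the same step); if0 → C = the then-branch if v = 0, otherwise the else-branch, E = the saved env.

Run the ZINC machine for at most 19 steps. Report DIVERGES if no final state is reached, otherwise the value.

Answer: DIVERGES (no final state within 19 steps)

Machine steps:
0. ⟨C=((λx. (x x)) (λx. (x x))); E=∅; A=∅; R=∅⟩
1. ⟨C=(λx. (x x)); E=∅; A=∅; R=[app]⟩
2. ⟨C=(λx. (x x)); E=∅; A=[clo(λx. (x x), ∅)]; R=∅⟩
3. ⟨C=(x x); E={x↦clo(λx. (x x), ∅)}; A=∅; R=∅⟩
4. ⟨C=x; E={x↦clo(λx. (x x), ∅)}; A=∅; R=[app]⟩
5. ⟨C=x; E={x↦clo(λx. (x x), ∅)}; A=[clo(λx. (x x), ∅)]; R=∅⟩
… configuration repeats with period 3 (steps 3–5 recur indefinitely) …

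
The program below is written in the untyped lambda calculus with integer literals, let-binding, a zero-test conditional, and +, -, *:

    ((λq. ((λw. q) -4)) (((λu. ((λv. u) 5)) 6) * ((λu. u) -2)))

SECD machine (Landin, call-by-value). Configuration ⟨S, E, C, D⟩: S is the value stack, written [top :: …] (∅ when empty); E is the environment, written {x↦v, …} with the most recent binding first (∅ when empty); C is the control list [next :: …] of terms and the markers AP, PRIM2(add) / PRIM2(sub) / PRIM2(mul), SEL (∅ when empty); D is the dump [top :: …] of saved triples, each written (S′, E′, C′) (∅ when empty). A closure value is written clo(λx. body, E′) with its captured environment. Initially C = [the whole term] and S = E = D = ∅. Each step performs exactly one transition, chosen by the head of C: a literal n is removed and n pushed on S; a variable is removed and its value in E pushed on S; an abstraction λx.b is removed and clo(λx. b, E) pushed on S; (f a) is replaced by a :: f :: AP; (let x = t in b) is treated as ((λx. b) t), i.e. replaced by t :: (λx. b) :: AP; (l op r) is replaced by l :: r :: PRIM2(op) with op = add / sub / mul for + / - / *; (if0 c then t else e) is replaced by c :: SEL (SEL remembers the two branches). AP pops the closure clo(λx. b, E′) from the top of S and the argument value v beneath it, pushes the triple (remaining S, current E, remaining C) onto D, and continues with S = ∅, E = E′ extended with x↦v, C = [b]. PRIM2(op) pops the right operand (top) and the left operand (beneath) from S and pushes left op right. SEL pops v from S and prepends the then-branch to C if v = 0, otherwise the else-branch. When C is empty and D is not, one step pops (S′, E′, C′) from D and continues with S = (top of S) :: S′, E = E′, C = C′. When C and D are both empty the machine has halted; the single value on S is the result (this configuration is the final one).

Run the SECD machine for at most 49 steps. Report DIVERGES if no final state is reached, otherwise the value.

t=0: [S=∅ | E=∅ | C=[((λq. ((λw. q) -4)) (((λu. ((λv. u) 5)) 6) * ((λu. u) -2)))] | D=∅]
t=1: [S=∅ | E=∅ | C=[(((λu. ((λv. u) 5)) 6) * ((λu. u) -2)) :: (λq. ((λw. q) -4)) :: AP] | D=∅]
t=2: [S=∅ | E=∅ | C=[((λu. ((λv. u) 5)) 6) :: ((λu. u) -2) :: PRIM2(mul) :: (λq. ((λw. q) -4)) :: AP] | D=∅]
t=3: [S=∅ | E=∅ | C=[6 :: (λu. ((λv. u) 5)) :: AP :: ((λu. u) -2) :: PRIM2(mul) :: (λq. ((λw. q) -4)) :: AP] | D=∅]
t=4: [S=[6] | E=∅ | C=[(λu. ((λv. u) 5)) :: AP :: ((λu. u) -2) :: PRIM2(mul) :: (λq. ((λw. q) -4)) :: AP] | D=∅]
t=5: [S=[clo(λu. ((λv. u) 5), ∅) :: 6] | E=∅ | C=[AP :: ((λu. u) -2) :: PRIM2(mul) :: (λq. ((λw. q) -4)) :: AP] | D=∅]
t=6: [S=∅ | E={u↦6} | C=[((λv. u) 5)] | D=[(∅, ∅, [((λu. u) -2) :: PRIM2(mul) :: (λq. ((λw. q) -4)) :: AP])]]
t=7: [S=∅ | E={u↦6} | C=[5 :: (λv. u) :: AP] | D=[(∅, ∅, [((λu. u) -2) :: PRIM2(mul) :: (λq. ((λw. q) -4)) :: AP])]]
t=8: [S=[5] | E={u↦6} | C=[(λv. u) :: AP] | D=[(∅, ∅, [((λu. u) -2) :: PRIM2(mul) :: (λq. ((λw. q) -4)) :: AP])]]
t=9: [S=[clo(λv. u, {u↦6}) :: 5] | E={u↦6} | C=[AP] | D=[(∅, ∅, [((λu. u) -2) :: PRIM2(mul) :: (λq. ((λw. q) -4)) :: AP])]]
t=10: [S=∅ | E={v↦5, u↦6} | C=[u] | D=[(∅, {u↦6}, ∅) :: (∅, ∅, [((λu. u) -2) :: PRIM2(mul) :: (λq. ((λw. q) -4)) :: AP])]]
t=11: [S=[6] | E={v↦5, u↦6} | C=∅ | D=[(∅, {u↦6}, ∅) :: (∅, ∅, [((λu. u) -2) :: PRIM2(mul) :: (λq. ((λw. q) -4)) :: AP])]]
t=12: [S=[6] | E={u↦6} | C=∅ | D=[(∅, ∅, [((λu. u) -2) :: PRIM2(mul) :: (λq. ((λw. q) -4)) :: AP])]]
t=13: [S=[6] | E=∅ | C=[((λu. u) -2) :: PRIM2(mul) :: (λq. ((λw. q) -4)) :: AP] | D=∅]
t=14: [S=[6] | E=∅ | C=[-2 :: (λu. u) :: AP :: PRIM2(mul) :: (λq. ((λw. q) -4)) :: AP] | D=∅]
t=15: [S=[-2 :: 6] | E=∅ | C=[(λu. u) :: AP :: PRIM2(mul) :: (λq. ((λw. q) -4)) :: AP] | D=∅]
t=16: [S=[clo(λu. u, ∅) :: -2 :: 6] | E=∅ | C=[AP :: PRIM2(mul) :: (λq. ((λw. q) -4)) :: AP] | D=∅]
t=17: [S=∅ | E={u↦-2} | C=[u] | D=[([6], ∅, [PRIM2(mul) :: (λq. ((λw. q) -4)) :: AP])]]
t=18: [S=[-2] | E={u↦-2} | C=∅ | D=[([6], ∅, [PRIM2(mul) :: (λq. ((λw. q) -4)) :: AP])]]
t=19: [S=[-2 :: 6] | E=∅ | C=[PRIM2(mul) :: (λq. ((λw. q) -4)) :: AP] | D=∅]
t=20: [S=[-12] | E=∅ | C=[(λq. ((λw. q) -4)) :: AP] | D=∅]
t=21: [S=[clo(λq. ((λw. q) -4), ∅) :: -12] | E=∅ | C=[AP] | D=∅]
t=22: [S=∅ | E={q↦-12} | C=[((λw. q) -4)] | D=[(∅, ∅, ∅)]]
t=23: [S=∅ | E={q↦-12} | C=[-4 :: (λw. q) :: AP] | D=[(∅, ∅, ∅)]]
t=24: [S=[-4] | E={q↦-12} | C=[(λw. q) :: AP] | D=[(∅, ∅, ∅)]]
t=25: [S=[clo(λw. q, {q↦-12}) :: -4] | E={q↦-12} | C=[AP] | D=[(∅, ∅, ∅)]]
t=26: [S=∅ | E={w↦-4, q↦-12} | C=[q] | D=[(∅, {q↦-12}, ∅) :: (∅, ∅, ∅)]]
t=27: [S=[-12] | E={w↦-4, q↦-12} | C=∅ | D=[(∅, {q↦-12}, ∅) :: (∅, ∅, ∅)]]
t=28: [S=[-12] | E={q↦-12} | C=∅ | D=[(∅, ∅, ∅)]]
t=29: [S=[-12] | E=∅ | C=∅ | D=∅]
→ final value -12

Answer: -12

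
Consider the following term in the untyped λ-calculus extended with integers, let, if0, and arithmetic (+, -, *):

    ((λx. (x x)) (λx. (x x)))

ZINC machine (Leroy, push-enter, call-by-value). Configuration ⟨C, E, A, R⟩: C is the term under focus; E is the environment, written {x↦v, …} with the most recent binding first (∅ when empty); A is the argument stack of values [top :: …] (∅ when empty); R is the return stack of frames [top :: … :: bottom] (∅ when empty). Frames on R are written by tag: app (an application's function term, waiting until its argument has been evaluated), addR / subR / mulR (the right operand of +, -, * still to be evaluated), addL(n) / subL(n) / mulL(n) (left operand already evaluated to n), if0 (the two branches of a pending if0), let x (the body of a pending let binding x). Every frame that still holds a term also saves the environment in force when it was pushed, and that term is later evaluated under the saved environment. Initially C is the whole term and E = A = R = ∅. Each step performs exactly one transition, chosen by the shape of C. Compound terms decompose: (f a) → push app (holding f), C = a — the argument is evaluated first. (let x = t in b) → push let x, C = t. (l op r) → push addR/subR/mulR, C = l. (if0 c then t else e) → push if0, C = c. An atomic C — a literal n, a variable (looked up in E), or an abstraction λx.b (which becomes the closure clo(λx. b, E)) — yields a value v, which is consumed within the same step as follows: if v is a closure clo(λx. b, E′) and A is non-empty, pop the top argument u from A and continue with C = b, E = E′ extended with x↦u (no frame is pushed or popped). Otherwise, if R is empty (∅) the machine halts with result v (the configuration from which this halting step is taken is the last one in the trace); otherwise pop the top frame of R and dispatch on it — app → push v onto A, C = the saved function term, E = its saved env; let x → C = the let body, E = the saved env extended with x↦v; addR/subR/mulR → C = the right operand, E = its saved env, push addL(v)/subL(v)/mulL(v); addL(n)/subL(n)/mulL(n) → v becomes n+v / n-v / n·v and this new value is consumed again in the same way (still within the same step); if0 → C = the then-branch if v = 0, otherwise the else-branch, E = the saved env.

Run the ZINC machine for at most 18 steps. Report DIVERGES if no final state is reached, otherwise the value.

step 0: ⟨C=((λx. (x x)) (λx. (x x))); E=∅; A=∅; R=∅⟩
step 1: ⟨C=(λx. (x x)); E=∅; A=∅; R=[app]⟩
step 2: ⟨C=(λx. (x x)); E=∅; A=[clo(λx. (x x), ∅)]; R=∅⟩
step 3: ⟨C=(x x); E={x↦clo(λx. (x x), ∅)}; A=∅; R=∅⟩
step 4: ⟨C=x; E={x↦clo(λx. (x x), ∅)}; A=∅; R=[app]⟩
step 5: ⟨C=x; E={x↦clo(λx. (x x), ∅)}; A=[clo(λx. (x x), ∅)]; R=∅⟩
… configuration repeats with period 3 (steps 3–5 recur indefinitely) …

Answer: DIVERGES (no final state within 18 steps)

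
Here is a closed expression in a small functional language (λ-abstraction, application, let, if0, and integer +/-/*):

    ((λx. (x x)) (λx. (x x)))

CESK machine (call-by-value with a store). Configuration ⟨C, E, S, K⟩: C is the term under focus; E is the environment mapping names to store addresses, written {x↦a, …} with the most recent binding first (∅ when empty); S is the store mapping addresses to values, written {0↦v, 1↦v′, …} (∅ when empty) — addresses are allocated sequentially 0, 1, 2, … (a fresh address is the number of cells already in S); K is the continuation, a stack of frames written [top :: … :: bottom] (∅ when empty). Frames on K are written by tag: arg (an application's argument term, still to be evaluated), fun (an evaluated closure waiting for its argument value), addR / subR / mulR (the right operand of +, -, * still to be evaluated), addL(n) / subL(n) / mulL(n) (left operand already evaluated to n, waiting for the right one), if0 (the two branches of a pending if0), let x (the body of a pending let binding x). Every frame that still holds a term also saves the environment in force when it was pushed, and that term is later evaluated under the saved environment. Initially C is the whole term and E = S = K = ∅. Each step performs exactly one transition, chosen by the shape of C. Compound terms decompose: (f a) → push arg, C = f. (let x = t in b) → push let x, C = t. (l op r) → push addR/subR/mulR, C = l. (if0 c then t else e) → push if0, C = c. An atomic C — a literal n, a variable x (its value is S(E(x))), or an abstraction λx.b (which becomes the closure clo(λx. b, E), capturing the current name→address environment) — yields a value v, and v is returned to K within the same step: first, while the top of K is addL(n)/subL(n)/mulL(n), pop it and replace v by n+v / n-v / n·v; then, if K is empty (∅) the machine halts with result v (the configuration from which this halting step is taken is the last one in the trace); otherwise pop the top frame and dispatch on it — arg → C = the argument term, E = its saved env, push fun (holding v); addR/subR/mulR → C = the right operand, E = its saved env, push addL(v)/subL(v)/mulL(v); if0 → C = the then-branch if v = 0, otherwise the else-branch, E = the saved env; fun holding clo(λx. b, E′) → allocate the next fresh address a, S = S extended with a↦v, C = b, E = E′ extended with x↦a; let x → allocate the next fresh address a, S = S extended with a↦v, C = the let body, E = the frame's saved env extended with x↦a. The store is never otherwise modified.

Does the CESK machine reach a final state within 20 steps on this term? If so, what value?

t=0: [C=((λx. (x x)) (λx. (x x))) | E=∅ | S=∅ | K=∅]
t=1: [C=(λx. (x x)) | E=∅ | S=∅ | K=[arg]]
t=2: [C=(λx. (x x)) | E=∅ | S=∅ | K=[fun]]
t=3: [C=(x x) | E={x↦0} | S={0↦clo(λx. (x x), ∅)} | K=∅]
t=4: [C=x | E={x↦0} | S={0↦clo(λx. (x x), ∅)} | K=[arg]]
t=5: [C=x | E={x↦0} | S={0↦clo(λx. (x x), ∅)} | K=[fun]]
t=6: [C=(x x) | E={x↦1} | S={0↦clo(λx. (x x), ∅), 1↦clo(λx. (x x), ∅)} | K=∅]
t=7: [C=x | E={x↦1} | S={0↦clo(λx. (x x), ∅), 1↦clo(λx. (x x), ∅)} | K=[arg]]
t=8: [C=x | E={x↦1} | S={0↦clo(λx. (x x), ∅), 1↦clo(λx. (x x), ∅)} | K=[fun]]
t=9: [C=(x x) | E={x↦2} | S={0↦clo(λx. (x x), ∅), 1↦clo(λx. (x x), ∅), 2↦clo(λx. (x x), ∅)} | K=∅]
t=10: [C=x | E={x↦2} | S={0↦clo(λx. (x x), ∅), 1↦clo(λx. (x x), ∅), 2↦clo(λx. (x x), ∅)} | K=[arg]]
t=11: [C=x | E={x↦2} | S={0↦clo(λx. (x x), ∅), 1↦clo(λx. (x x), ∅), 2↦clo(λx. (x x), ∅)} | K=[fun]]
t=12: [C=(x x) | E={x↦3} | S={0↦clo(λx. (x x), ∅), 1↦clo(λx. (x x), ∅), 2↦clo(λx. (x x), ∅), 3↦clo(λx. (x x), ∅)} | K=∅]
t=13: [C=x | E={x↦3} | S={0↦clo(λx. (x x), ∅), 1↦clo(λx. (x x), ∅), 2↦clo(λx. (x x), ∅), 3↦clo(λx. (x x), ∅)} | K=[arg]]
t=14: [C=x | E={x↦3} | S={0↦clo(λx. (x x), ∅), 1↦clo(λx. (x x), ∅), 2↦clo(λx. (x x), ∅), 3↦clo(λx. (x x), ∅)} | K=[fun]]
t=15: [C=(x x) | E={x↦4} | S={0↦clo(λx. (x x), ∅), 1↦clo(λx. (x x), ∅), 2↦clo(λx. (x x), ∅), 3↦clo(λx. (x x), ∅), 4↦clo(λx. (x x), ∅)} | K=∅]
t=16: [C=x | E={x↦4} | S={0↦clo(λx. (x x), ∅), 1↦clo(λx. (x x), ∅), 2↦clo(λx. (x x), ∅), 3↦clo(λx. (x x), ∅), 4↦clo(λx. (x x), ∅)} | K=[arg]]
t=17: [C=x | E={x↦4} | S={0↦clo(λx. (x x), ∅), 1↦clo(λx. (x x), ∅), 2↦clo(λx. (x x), ∅), 3↦clo(λx. (x x), ∅), 4↦clo(λx. (x x), ∅)} | K=[fun]]
t=18: [C=(x x) | E={x↦5} | S={0↦clo(λx. (x x), ∅), 1↦clo(λx. (x x), ∅), 2↦clo(λx. (x x), ∅), 3↦clo(λx. (x x), ∅), 4↦clo(λx. (x x), ∅), 5↦clo(λx. (x x), ∅)} | K=∅]
t=19: [C=x | E={x↦5} | S={0↦clo(λx. (x x), ∅), 1↦clo(λx. (x x), ∅), 2↦clo(λx. (x x), ∅), 3↦clo(λx. (x x), ∅), 4↦clo(λx. (x x), ∅), 5↦clo(λx. (x x), ∅)} | K=[arg]]
t=20: [C=x | E={x↦5} | S={0↦clo(λx. (x x), ∅), 1↦clo(λx. (x x), ∅), 2↦clo(λx. (x x), ∅), 3↦clo(λx. (x x), ∅), 4↦clo(λx. (x x), ∅), 5↦clo(λx. (x x), ∅)} | K=[fun]]
→ 20 transitions taken and the configuration is still not final: no result within 20 steps

Answer: DIVERGES (no final state within 20 steps)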